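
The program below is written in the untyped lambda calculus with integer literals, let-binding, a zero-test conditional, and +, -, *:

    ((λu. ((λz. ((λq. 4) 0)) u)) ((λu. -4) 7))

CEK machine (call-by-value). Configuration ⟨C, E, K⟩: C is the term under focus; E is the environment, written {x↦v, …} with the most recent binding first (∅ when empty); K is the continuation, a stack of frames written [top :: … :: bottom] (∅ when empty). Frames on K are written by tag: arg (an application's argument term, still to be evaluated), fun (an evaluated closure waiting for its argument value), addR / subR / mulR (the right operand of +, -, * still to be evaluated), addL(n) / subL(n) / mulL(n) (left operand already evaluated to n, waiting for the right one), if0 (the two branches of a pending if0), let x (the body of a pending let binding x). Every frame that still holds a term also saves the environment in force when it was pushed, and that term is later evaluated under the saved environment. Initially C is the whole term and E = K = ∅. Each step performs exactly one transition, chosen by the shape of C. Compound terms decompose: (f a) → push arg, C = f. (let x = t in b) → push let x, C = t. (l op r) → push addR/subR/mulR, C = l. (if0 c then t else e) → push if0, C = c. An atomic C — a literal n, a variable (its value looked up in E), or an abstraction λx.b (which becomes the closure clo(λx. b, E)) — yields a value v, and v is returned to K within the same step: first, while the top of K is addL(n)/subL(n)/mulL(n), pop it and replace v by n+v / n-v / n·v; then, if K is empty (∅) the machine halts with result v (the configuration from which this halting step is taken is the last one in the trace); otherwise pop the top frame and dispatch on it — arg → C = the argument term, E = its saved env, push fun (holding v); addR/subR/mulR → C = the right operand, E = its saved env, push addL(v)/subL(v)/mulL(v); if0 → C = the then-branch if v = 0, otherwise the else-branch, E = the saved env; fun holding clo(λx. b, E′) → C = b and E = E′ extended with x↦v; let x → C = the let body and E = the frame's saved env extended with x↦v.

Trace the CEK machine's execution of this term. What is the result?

Answer: 4

Derivation:
step 0: <C=((λu. ((λz. ((λq. 4) 0)) u)) ((λu. -4) 7)), E=∅, K=∅>
step 1: <C=(λu. ((λz. ((λq. 4) 0)) u)), E=∅, K=[arg]>
step 2: <C=((λu. -4) 7), E=∅, K=[fun]>
step 3: <C=(λu. -4), E=∅, K=[arg :: fun]>
step 4: <C=7, E=∅, K=[fun :: fun]>
step 5: <C=-4, E={u↦7}, K=[fun]>
step 6: <C=((λz. ((λq. 4) 0)) u), E={u↦-4}, K=∅>
step 7: <C=(λz. ((λq. 4) 0)), E={u↦-4}, K=[arg]>
step 8: <C=u, E={u↦-4}, K=[fun]>
step 9: <C=((λq. 4) 0), E={z↦-4, u↦-4}, K=∅>
step 10: <C=(λq. 4), E={z↦-4, u↦-4}, K=[arg]>
step 11: <C=0, E={z↦-4, u↦-4}, K=[fun]>
step 12: <C=4, E={q↦0, z↦-4, u↦-4}, K=∅>
→ final value 4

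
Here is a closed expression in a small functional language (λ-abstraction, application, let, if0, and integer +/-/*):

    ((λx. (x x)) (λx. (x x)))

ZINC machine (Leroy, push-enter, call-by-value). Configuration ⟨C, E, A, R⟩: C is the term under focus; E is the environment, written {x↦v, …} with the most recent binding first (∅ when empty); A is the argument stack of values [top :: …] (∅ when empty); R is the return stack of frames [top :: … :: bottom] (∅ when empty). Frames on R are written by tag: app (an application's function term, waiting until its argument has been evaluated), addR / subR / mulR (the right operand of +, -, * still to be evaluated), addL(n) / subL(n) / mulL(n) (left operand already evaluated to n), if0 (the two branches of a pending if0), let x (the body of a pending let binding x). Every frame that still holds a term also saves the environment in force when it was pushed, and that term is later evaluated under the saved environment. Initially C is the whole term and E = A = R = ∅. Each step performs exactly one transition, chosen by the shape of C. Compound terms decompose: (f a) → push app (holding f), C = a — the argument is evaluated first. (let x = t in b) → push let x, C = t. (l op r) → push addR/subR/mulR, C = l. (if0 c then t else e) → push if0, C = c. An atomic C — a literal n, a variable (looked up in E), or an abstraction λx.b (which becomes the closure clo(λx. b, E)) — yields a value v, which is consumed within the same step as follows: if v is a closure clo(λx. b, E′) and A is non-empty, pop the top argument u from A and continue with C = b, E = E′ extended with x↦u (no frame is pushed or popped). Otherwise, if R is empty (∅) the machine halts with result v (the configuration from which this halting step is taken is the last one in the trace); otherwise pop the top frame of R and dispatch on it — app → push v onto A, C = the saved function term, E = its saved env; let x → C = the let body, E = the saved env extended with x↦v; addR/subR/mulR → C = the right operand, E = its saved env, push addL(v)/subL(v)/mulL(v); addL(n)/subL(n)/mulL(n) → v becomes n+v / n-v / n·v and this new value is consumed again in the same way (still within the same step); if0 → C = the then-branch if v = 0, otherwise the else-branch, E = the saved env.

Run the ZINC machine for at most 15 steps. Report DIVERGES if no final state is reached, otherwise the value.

[0] [C=((λx. (x x)) (λx. (x x))) | E=∅ | A=∅ | R=∅]
[1] [C=(λx. (x x)) | E=∅ | A=∅ | R=[app]]
[2] [C=(λx. (x x)) | E=∅ | A=[clo(λx. (x x), ∅)] | R=∅]
[3] [C=(x x) | E={x↦clo(λx. (x x), ∅)} | A=∅ | R=∅]
[4] [C=x | E={x↦clo(λx. (x x), ∅)} | A=∅ | R=[app]]
[5] [C=x | E={x↦clo(λx. (x x), ∅)} | A=[clo(λx. (x x), ∅)] | R=∅]
… configuration repeats with period 3 (steps 3–5 recur indefinitely) …

Answer: DIVERGES (no final state within 15 steps)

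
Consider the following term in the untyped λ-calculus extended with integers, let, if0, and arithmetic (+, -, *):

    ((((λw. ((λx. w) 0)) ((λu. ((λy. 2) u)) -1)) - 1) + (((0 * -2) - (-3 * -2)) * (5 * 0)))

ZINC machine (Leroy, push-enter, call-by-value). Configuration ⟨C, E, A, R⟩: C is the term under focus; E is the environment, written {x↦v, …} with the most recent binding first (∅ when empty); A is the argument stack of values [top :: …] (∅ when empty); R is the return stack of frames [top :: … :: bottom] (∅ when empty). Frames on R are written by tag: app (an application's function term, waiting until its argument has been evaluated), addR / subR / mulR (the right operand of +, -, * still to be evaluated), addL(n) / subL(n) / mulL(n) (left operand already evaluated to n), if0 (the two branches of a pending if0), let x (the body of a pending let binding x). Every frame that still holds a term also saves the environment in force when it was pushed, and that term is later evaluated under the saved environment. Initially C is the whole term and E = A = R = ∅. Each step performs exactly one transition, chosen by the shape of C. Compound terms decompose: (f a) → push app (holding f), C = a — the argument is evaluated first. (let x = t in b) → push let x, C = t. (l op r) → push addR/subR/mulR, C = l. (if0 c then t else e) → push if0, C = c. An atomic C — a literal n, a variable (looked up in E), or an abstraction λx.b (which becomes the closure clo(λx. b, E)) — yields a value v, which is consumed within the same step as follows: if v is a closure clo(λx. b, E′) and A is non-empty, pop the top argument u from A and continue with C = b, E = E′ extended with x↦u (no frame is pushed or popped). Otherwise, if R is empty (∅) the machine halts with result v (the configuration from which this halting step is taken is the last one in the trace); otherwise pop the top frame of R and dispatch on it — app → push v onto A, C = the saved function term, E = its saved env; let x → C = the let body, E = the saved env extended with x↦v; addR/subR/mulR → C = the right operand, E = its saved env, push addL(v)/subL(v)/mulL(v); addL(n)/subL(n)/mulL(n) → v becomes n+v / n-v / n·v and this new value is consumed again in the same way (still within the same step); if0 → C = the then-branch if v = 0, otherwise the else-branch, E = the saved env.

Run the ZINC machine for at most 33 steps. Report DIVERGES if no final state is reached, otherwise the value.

Answer: 1

Execution trace:
0. <C=((((λw. ((λx. w) 0)) ((λu. ((λy. 2) u)) -1)) - 1) + (((0 * -2) - (-3 * -2)) * (5 * 0))), E=∅, A=∅, R=∅>
1. <C=(((λw. ((λx. w) 0)) ((λu. ((λy. 2) u)) -1)) - 1), E=∅, A=∅, R=[addR]>
2. <C=((λw. ((λx. w) 0)) ((λu. ((λy. 2) u)) -1)), E=∅, A=∅, R=[subR :: addR]>
3. <C=((λu. ((λy. 2) u)) -1), E=∅, A=∅, R=[app :: subR :: addR]>
4. <C=-1, E=∅, A=∅, R=[app :: app :: subR :: addR]>
5. <C=(λu. ((λy. 2) u)), E=∅, A=[-1], R=[app :: subR :: addR]>
6. <C=((λy. 2) u), E={u↦-1}, A=∅, R=[app :: subR :: addR]>
7. <C=u, E={u↦-1}, A=∅, R=[app :: app :: subR :: addR]>
8. <C=(λy. 2), E={u↦-1}, A=[-1], R=[app :: subR :: addR]>
9. <C=2, E={y↦-1, u↦-1}, A=∅, R=[app :: subR :: addR]>
10. <C=(λw. ((λx. w) 0)), E=∅, A=[2], R=[subR :: addR]>
11. <C=((λx. w) 0), E={w↦2}, A=∅, R=[subR :: addR]>
12. <C=0, E={w↦2}, A=∅, R=[app :: subR :: addR]>
13. <C=(λx. w), E={w↦2}, A=[0], R=[subR :: addR]>
14. <C=w, E={x↦0, w↦2}, A=∅, R=[subR :: addR]>
15. <C=1, E=∅, A=∅, R=[subL(2) :: addR]>
16. <C=(((0 * -2) - (-3 * -2)) * (5 * 0)), E=∅, A=∅, R=[addL(1)]>
17. <C=((0 * -2) - (-3 * -2)), E=∅, A=∅, R=[mulR :: addL(1)]>
18. <C=(0 * -2), E=∅, A=∅, R=[subR :: mulR :: addL(1)]>
19. <C=0, E=∅, A=∅, R=[mulR :: subR :: mulR :: addL(1)]>
20. <C=-2, E=∅, A=∅, R=[mulL(0) :: subR :: mulR :: addL(1)]>
21. <C=(-3 * -2), E=∅, A=∅, R=[subL(0) :: mulR :: addL(1)]>
22. <C=-3, E=∅, A=∅, R=[mulR :: subL(0) :: mulR :: addL(1)]>
23. <C=-2, E=∅, A=∅, R=[mulL(-3) :: subL(0) :: mulR :: addL(1)]>
24. <C=(5 * 0), E=∅, A=∅, R=[mulL(-6) :: addL(1)]>
25. <C=5, E=∅, A=∅, R=[mulR :: mulL(-6) :: addL(1)]>
26. <C=0, E=∅, A=∅, R=[mulL(5) :: mulL(-6) :: addL(1)]>
→ final value 1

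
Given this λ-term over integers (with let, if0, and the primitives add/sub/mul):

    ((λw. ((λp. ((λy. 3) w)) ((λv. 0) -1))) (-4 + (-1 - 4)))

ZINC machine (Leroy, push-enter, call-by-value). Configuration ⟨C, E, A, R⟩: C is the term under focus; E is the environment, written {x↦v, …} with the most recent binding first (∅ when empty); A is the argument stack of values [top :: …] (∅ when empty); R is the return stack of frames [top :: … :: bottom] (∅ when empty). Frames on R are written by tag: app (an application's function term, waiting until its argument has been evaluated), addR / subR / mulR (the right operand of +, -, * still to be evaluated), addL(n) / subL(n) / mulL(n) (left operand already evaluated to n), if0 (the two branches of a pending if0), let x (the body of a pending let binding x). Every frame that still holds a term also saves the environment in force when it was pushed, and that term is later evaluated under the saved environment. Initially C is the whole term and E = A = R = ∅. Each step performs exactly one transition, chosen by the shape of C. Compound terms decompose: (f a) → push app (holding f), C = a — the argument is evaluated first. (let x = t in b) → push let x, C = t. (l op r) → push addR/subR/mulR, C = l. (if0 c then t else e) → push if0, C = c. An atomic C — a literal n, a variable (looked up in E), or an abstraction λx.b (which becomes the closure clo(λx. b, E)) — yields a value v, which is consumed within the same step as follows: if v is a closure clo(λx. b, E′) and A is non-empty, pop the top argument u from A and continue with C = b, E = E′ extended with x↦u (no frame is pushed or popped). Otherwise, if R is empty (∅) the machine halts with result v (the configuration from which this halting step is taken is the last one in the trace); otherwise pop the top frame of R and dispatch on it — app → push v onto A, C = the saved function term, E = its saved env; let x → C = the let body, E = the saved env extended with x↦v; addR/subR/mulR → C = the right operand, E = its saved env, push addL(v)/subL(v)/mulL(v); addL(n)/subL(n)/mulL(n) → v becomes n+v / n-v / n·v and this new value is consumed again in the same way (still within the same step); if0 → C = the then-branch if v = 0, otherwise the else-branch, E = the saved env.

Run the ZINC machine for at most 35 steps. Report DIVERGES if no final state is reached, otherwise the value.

0. ⟨C=((λw. ((λp. ((λy. 3) w)) ((λv. 0) -1))) (-4 + (-1 - 4))); E=∅; A=∅; R=∅⟩
1. ⟨C=(-4 + (-1 - 4)); E=∅; A=∅; R=[app]⟩
2. ⟨C=-4; E=∅; A=∅; R=[addR :: app]⟩
3. ⟨C=(-1 - 4); E=∅; A=∅; R=[addL(-4) :: app]⟩
4. ⟨C=-1; E=∅; A=∅; R=[subR :: addL(-4) :: app]⟩
5. ⟨C=4; E=∅; A=∅; R=[subL(-1) :: addL(-4) :: app]⟩
6. ⟨C=(λw. ((λp. ((λy. 3) w)) ((λv. 0) -1))); E=∅; A=[-9]; R=∅⟩
7. ⟨C=((λp. ((λy. 3) w)) ((λv. 0) -1)); E={w↦-9}; A=∅; R=∅⟩
8. ⟨C=((λv. 0) -1); E={w↦-9}; A=∅; R=[app]⟩
9. ⟨C=-1; E={w↦-9}; A=∅; R=[app :: app]⟩
10. ⟨C=(λv. 0); E={w↦-9}; A=[-1]; R=[app]⟩
11. ⟨C=0; E={v↦-1, w↦-9}; A=∅; R=[app]⟩
12. ⟨C=(λp. ((λy. 3) w)); E={w↦-9}; A=[0]; R=∅⟩
13. ⟨C=((λy. 3) w); E={p↦0, w↦-9}; A=∅; R=∅⟩
14. ⟨C=w; E={p↦0, w↦-9}; A=∅; R=[app]⟩
15. ⟨C=(λy. 3); E={p↦0, w↦-9}; A=[-9]; R=∅⟩
16. ⟨C=3; E={y↦-9, p↦0, w↦-9}; A=∅; R=∅⟩
→ final value 3

Answer: 3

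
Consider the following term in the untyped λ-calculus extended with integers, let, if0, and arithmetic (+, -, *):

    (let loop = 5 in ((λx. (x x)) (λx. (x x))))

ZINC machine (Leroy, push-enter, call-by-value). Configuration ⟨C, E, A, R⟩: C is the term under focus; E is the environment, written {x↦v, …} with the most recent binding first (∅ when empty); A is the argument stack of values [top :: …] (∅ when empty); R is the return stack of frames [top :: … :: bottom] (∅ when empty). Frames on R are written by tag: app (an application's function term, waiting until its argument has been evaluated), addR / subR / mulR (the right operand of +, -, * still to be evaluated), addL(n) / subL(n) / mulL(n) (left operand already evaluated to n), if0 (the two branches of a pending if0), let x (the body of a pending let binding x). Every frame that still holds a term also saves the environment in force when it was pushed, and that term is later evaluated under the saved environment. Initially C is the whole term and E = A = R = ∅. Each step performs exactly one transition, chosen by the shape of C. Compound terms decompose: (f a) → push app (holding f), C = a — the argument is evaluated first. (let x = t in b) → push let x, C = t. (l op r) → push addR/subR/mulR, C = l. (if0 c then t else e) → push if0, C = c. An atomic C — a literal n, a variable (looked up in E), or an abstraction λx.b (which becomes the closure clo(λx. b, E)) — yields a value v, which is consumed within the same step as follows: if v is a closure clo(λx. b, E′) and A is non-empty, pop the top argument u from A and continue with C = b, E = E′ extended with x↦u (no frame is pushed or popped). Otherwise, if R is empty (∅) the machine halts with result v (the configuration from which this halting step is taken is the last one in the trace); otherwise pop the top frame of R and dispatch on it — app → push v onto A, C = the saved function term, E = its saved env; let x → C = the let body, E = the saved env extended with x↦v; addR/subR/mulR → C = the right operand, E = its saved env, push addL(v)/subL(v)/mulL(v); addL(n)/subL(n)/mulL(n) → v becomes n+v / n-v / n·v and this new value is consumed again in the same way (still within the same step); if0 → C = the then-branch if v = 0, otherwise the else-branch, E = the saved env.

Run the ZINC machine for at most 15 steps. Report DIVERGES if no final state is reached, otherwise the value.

Answer: DIVERGES (no final state within 15 steps)

Machine steps:
t=0: <C=(let loop = 5 in ((λx. (x x)) (λx. (x x)))), E=∅, A=∅, R=∅>
t=1: <C=5, E=∅, A=∅, R=[let loop]>
t=2: <C=((λx. (x x)) (λx. (x x))), E={loop↦5}, A=∅, R=∅>
t=3: <C=(λx. (x x)), E={loop↦5}, A=∅, R=[app]>
t=4: <C=(λx. (x x)), E={loop↦5}, A=[clo(λx. (x x), {loop↦5})], R=∅>
t=5: <C=(x x), E={x↦clo(λx. (x x), {loop↦5}), loop↦5}, A=∅, R=∅>
t=6: <C=x, E={x↦clo(λx. (x x), {loop↦5}), loop↦5}, A=∅, R=[app]>
t=7: <C=x, E={x↦clo(λx. (x x), {loop↦5}), loop↦5}, A=[clo(λx. (x x), {loop↦5})], R=∅>
… configuration repeats with period 3 (steps 5–7 recur indefinitely) …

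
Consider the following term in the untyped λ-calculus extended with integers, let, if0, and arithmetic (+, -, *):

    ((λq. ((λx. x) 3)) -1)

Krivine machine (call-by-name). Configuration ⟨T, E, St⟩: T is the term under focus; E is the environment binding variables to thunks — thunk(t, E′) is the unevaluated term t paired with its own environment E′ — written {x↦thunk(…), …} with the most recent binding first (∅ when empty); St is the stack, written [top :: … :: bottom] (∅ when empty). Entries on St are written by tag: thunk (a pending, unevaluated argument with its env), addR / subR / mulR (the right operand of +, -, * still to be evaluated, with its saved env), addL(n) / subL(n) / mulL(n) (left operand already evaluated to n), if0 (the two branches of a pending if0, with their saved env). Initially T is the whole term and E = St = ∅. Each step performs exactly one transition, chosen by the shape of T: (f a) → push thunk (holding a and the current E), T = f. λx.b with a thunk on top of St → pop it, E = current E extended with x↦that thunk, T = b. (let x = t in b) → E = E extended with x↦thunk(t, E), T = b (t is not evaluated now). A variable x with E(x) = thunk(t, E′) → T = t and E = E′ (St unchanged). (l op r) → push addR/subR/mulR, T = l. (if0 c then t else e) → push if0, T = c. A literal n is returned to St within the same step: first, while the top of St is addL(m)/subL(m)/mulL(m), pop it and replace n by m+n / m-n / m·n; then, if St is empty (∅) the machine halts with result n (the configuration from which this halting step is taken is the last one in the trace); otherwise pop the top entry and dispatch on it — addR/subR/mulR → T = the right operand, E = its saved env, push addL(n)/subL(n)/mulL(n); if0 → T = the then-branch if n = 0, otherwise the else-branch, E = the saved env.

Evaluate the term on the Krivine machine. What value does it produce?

Answer: 3

Machine steps:
0. ⟨T=((λq. ((λx. x) 3)) -1); E=∅; St=∅⟩
1. ⟨T=(λq. ((λx. x) 3)); E=∅; St=[thunk]⟩
2. ⟨T=((λx. x) 3); E={q↦thunk(-1, ∅)}; St=∅⟩
3. ⟨T=(λx. x); E={q↦thunk(-1, ∅)}; St=[thunk]⟩
4. ⟨T=x; E={x↦thunk(3, {q↦thunk(-1, ∅)}), q↦thunk(-1, ∅)}; St=∅⟩
5. ⟨T=3; E={q↦thunk(-1, ∅)}; St=∅⟩
→ final value 3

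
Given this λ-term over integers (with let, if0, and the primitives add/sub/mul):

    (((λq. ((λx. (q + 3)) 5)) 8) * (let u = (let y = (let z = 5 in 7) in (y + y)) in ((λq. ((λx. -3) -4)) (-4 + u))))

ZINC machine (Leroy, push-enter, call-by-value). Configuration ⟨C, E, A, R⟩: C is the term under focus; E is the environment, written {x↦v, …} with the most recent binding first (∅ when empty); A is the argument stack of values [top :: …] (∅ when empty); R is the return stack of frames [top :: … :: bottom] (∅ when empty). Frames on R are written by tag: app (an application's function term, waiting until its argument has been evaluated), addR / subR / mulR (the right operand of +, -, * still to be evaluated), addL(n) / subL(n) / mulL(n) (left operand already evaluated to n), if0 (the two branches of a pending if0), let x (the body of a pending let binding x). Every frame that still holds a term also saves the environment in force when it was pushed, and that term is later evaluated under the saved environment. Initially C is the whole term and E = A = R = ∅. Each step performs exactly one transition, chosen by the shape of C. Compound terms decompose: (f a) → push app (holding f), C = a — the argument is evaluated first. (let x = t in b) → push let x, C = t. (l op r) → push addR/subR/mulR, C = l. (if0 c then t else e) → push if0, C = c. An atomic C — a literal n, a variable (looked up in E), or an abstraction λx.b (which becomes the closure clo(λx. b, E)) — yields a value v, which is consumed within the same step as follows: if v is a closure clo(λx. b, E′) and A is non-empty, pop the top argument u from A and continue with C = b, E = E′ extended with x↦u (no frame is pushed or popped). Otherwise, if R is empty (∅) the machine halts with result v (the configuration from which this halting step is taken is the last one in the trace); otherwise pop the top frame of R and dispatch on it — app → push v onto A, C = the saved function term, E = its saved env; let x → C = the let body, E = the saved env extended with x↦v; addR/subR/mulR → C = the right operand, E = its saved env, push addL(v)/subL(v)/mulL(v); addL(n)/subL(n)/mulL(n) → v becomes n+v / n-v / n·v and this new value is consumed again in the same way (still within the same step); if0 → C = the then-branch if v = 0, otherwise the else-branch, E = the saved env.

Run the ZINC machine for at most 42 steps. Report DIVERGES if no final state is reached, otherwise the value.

Answer: -33

Machine steps:
step 0: ⟨C=(((λq. ((λx. (q + 3)) 5)) 8) * (let u = (let y = (let z = 5 in 7) in (y + y)) in ((λq. ((λx. -3) -4)) (-4 + u)))); E=∅; A=∅; R=∅⟩
step 1: ⟨C=((λq. ((λx. (q + 3)) 5)) 8); E=∅; A=∅; R=[mulR]⟩
step 2: ⟨C=8; E=∅; A=∅; R=[app :: mulR]⟩
step 3: ⟨C=(λq. ((λx. (q + 3)) 5)); E=∅; A=[8]; R=[mulR]⟩
step 4: ⟨C=((λx. (q + 3)) 5); E={q↦8}; A=∅; R=[mulR]⟩
step 5: ⟨C=5; E={q↦8}; A=∅; R=[app :: mulR]⟩
step 6: ⟨C=(λx. (q + 3)); E={q↦8}; A=[5]; R=[mulR]⟩
step 7: ⟨C=(q + 3); E={x↦5, q↦8}; A=∅; R=[mulR]⟩
step 8: ⟨C=q; E={x↦5, q↦8}; A=∅; R=[addR :: mulR]⟩
step 9: ⟨C=3; E={x↦5, q↦8}; A=∅; R=[addL(8) :: mulR]⟩
step 10: ⟨C=(let u = (let y = (let z = 5 in 7) in (y + y)) in ((λq. ((λx. -3) -4)) (-4 + u))); E=∅; A=∅; R=[mulL(11)]⟩
step 11: ⟨C=(let y = (let z = 5 in 7) in (y + y)); E=∅; A=∅; R=[let u :: mulL(11)]⟩
step 12: ⟨C=(let z = 5 in 7); E=∅; A=∅; R=[let y :: let u :: mulL(11)]⟩
step 13: ⟨C=5; E=∅; A=∅; R=[let z :: let y :: let u :: mulL(11)]⟩
step 14: ⟨C=7; E={z↦5}; A=∅; R=[let y :: let u :: mulL(11)]⟩
step 15: ⟨C=(y + y); E={y↦7}; A=∅; R=[let u :: mulL(11)]⟩
step 16: ⟨C=y; E={y↦7}; A=∅; R=[addR :: let u :: mulL(11)]⟩
step 17: ⟨C=y; E={y↦7}; A=∅; R=[addL(7) :: let u :: mulL(11)]⟩
step 18: ⟨C=((λq. ((λx. -3) -4)) (-4 + u)); E={u↦14}; A=∅; R=[mulL(11)]⟩
step 19: ⟨C=(-4 + u); E={u↦14}; A=∅; R=[app :: mulL(11)]⟩
step 20: ⟨C=-4; E={u↦14}; A=∅; R=[addR :: app :: mulL(11)]⟩
step 21: ⟨C=u; E={u↦14}; A=∅; R=[addL(-4) :: app :: mulL(11)]⟩
step 22: ⟨C=(λq. ((λx. -3) -4)); E={u↦14}; A=[10]; R=[mulL(11)]⟩
step 23: ⟨C=((λx. -3) -4); E={q↦10, u↦14}; A=∅; R=[mulL(11)]⟩
step 24: ⟨C=-4; E={q↦10, u↦14}; A=∅; R=[app :: mulL(11)]⟩
step 25: ⟨C=(λx. -3); E={q↦10, u↦14}; A=[-4]; R=[mulL(11)]⟩
step 26: ⟨C=-3; E={x↦-4, q↦10, u↦14}; A=∅; R=[mulL(11)]⟩
→ final value -33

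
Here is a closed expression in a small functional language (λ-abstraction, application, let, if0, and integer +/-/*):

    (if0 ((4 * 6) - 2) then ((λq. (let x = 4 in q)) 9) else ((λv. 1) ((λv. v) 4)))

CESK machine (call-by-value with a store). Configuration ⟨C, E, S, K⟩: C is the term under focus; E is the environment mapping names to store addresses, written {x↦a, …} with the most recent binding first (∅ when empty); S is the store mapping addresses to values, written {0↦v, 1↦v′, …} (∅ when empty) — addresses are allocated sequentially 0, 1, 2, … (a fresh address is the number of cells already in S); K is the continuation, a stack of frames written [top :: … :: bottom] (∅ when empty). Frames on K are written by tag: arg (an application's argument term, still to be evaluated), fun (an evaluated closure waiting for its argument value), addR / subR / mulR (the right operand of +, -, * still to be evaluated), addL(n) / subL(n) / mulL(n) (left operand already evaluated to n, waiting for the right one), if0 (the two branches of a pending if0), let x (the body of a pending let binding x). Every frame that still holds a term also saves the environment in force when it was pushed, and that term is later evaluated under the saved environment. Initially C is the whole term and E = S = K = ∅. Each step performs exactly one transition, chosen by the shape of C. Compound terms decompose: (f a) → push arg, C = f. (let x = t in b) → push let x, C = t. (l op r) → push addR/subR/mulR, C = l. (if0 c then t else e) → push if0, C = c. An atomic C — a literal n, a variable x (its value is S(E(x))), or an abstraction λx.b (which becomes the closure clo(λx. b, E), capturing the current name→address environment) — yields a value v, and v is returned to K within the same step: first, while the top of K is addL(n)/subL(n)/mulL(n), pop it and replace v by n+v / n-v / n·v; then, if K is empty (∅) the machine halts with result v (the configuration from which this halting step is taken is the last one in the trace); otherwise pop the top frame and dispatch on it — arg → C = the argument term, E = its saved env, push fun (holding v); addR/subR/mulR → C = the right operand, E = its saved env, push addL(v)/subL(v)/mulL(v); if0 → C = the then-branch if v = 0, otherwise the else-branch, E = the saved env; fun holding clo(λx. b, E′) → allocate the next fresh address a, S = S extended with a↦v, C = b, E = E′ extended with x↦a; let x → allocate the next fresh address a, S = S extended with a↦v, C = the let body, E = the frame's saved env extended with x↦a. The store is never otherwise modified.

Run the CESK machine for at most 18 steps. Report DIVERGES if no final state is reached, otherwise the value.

Answer: 1

Machine steps:
[0] [C=(if0 ((4 * 6) - 2) then ((λq. (let x = 4 in q)) 9) else ((λv. 1) ((λv. v) 4))) | E=∅ | S=∅ | K=∅]
[1] [C=((4 * 6) - 2) | E=∅ | S=∅ | K=[if0]]
[2] [C=(4 * 6) | E=∅ | S=∅ | K=[subR :: if0]]
[3] [C=4 | E=∅ | S=∅ | K=[mulR :: subR :: if0]]
[4] [C=6 | E=∅ | S=∅ | K=[mulL(4) :: subR :: if0]]
[5] [C=2 | E=∅ | S=∅ | K=[subL(24) :: if0]]
[6] [C=((λv. 1) ((λv. v) 4)) | E=∅ | S=∅ | K=∅]
[7] [C=(λv. 1) | E=∅ | S=∅ | K=[arg]]
[8] [C=((λv. v) 4) | E=∅ | S=∅ | K=[fun]]
[9] [C=(λv. v) | E=∅ | S=∅ | K=[arg :: fun]]
[10] [C=4 | E=∅ | S=∅ | K=[fun :: fun]]
[11] [C=v | E={v↦0} | S={0↦4} | K=[fun]]
[12] [C=1 | E={v↦1} | S={0↦4, 1↦4} | K=∅]
→ final value 1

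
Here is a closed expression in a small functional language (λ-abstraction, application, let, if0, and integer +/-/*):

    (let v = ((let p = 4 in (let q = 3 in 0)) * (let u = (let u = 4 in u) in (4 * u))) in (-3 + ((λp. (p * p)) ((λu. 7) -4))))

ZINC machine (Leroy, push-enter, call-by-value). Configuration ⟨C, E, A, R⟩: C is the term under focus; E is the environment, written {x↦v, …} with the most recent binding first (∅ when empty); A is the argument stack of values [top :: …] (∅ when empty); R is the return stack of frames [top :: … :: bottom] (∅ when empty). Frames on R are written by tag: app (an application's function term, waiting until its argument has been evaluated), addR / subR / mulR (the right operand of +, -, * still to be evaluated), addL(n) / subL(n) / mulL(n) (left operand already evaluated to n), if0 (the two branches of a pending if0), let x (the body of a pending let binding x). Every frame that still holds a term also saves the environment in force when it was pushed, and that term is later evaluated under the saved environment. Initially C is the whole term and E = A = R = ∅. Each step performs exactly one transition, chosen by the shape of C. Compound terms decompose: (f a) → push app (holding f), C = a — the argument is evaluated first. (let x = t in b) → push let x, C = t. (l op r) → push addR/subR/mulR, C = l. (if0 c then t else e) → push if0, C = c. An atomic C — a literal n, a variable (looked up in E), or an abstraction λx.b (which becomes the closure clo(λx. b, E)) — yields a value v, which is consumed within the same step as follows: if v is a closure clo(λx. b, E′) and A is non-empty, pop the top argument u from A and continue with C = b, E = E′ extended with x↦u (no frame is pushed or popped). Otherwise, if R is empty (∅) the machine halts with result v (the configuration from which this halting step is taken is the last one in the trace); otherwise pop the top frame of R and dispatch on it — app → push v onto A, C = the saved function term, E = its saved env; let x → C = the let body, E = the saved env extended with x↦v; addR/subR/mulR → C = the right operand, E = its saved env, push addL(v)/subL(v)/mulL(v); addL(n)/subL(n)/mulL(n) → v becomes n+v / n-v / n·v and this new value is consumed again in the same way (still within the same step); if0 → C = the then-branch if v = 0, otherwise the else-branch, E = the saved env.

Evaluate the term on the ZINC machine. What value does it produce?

[0] ⟨C=(let v = ((let p = 4 in (let q = 3 in 0)) * (let u = (let u = 4 in u) in (4 * u))) in (-3 + ((λp. (p * p)) ((λu. 7) -4)))); E=∅; A=∅; R=∅⟩
[1] ⟨C=((let p = 4 in (let q = 3 in 0)) * (let u = (let u = 4 in u) in (4 * u))); E=∅; A=∅; R=[let v]⟩
[2] ⟨C=(let p = 4 in (let q = 3 in 0)); E=∅; A=∅; R=[mulR :: let v]⟩
[3] ⟨C=4; E=∅; A=∅; R=[let p :: mulR :: let v]⟩
[4] ⟨C=(let q = 3 in 0); E={p↦4}; A=∅; R=[mulR :: let v]⟩
[5] ⟨C=3; E={p↦4}; A=∅; R=[let q :: mulR :: let v]⟩
[6] ⟨C=0; E={q↦3, p↦4}; A=∅; R=[mulR :: let v]⟩
[7] ⟨C=(let u = (let u = 4 in u) in (4 * u)); E=∅; A=∅; R=[mulL(0) :: let v]⟩
[8] ⟨C=(let u = 4 in u); E=∅; A=∅; R=[let u :: mulL(0) :: let v]⟩
[9] ⟨C=4; E=∅; A=∅; R=[let u :: let u :: mulL(0) :: let v]⟩
[10] ⟨C=u; E={u↦4}; A=∅; R=[let u :: mulL(0) :: let v]⟩
[11] ⟨C=(4 * u); E={u↦4}; A=∅; R=[mulL(0) :: let v]⟩
[12] ⟨C=4; E={u↦4}; A=∅; R=[mulR :: mulL(0) :: let v]⟩
[13] ⟨C=u; E={u↦4}; A=∅; R=[mulL(4) :: mulL(0) :: let v]⟩
[14] ⟨C=(-3 + ((λp. (p * p)) ((λu. 7) -4))); E={v↦0}; A=∅; R=∅⟩
[15] ⟨C=-3; E={v↦0}; A=∅; R=[addR]⟩
[16] ⟨C=((λp. (p * p)) ((λu. 7) -4)); E={v↦0}; A=∅; R=[addL(-3)]⟩
[17] ⟨C=((λu. 7) -4); E={v↦0}; A=∅; R=[app :: addL(-3)]⟩
[18] ⟨C=-4; E={v↦0}; A=∅; R=[app :: app :: addL(-3)]⟩
[19] ⟨C=(λu. 7); E={v↦0}; A=[-4]; R=[app :: addL(-3)]⟩
[20] ⟨C=7; E={u↦-4, v↦0}; A=∅; R=[app :: addL(-3)]⟩
[21] ⟨C=(λp. (p * p)); E={v↦0}; A=[7]; R=[addL(-3)]⟩
[22] ⟨C=(p * p); E={p↦7, v↦0}; A=∅; R=[addL(-3)]⟩
[23] ⟨C=p; E={p↦7, v↦0}; A=∅; R=[mulR :: addL(-3)]⟩
[24] ⟨C=p; E={p↦7, v↦0}; A=∅; R=[mulL(7) :: addL(-3)]⟩
→ final value 46

Answer: 46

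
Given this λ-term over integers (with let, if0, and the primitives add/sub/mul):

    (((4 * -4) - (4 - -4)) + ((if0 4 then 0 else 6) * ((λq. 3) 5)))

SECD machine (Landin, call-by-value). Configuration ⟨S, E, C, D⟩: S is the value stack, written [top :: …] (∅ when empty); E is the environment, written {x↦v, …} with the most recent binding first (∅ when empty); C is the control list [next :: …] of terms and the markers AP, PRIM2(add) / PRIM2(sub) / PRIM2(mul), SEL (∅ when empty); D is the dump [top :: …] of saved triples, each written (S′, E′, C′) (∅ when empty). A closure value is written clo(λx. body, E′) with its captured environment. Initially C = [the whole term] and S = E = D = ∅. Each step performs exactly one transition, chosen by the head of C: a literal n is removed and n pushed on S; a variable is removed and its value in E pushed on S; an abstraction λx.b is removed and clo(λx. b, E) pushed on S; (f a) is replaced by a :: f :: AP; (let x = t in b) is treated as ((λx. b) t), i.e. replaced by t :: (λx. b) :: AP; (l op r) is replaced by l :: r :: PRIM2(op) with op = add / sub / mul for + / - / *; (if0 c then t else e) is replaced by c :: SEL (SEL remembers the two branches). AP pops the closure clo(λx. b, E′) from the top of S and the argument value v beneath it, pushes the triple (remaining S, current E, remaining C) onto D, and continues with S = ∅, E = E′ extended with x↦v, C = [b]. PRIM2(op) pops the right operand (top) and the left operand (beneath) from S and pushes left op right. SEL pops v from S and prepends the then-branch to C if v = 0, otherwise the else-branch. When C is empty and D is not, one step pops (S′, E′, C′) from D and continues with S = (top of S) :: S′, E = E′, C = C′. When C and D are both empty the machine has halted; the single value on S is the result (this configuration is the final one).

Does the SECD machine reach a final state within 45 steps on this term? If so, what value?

t=0: [S=∅ | E=∅ | C=[(((4 * -4) - (4 - -4)) + ((if0 4 then 0 else 6) * ((λq. 3) 5)))] | D=∅]
t=1: [S=∅ | E=∅ | C=[((4 * -4) - (4 - -4)) :: ((if0 4 then 0 else 6) * ((λq. 3) 5)) :: PRIM2(add)] | D=∅]
t=2: [S=∅ | E=∅ | C=[(4 * -4) :: (4 - -4) :: PRIM2(sub) :: ((if0 4 then 0 else 6) * ((λq. 3) 5)) :: PRIM2(add)] | D=∅]
t=3: [S=∅ | E=∅ | C=[4 :: -4 :: PRIM2(mul) :: (4 - -4) :: PRIM2(sub) :: ((if0 4 then 0 else 6) * ((λq. 3) 5)) :: PRIM2(add)] | D=∅]
t=4: [S=[4] | E=∅ | C=[-4 :: PRIM2(mul) :: (4 - -4) :: PRIM2(sub) :: ((if0 4 then 0 else 6) * ((λq. 3) 5)) :: PRIM2(add)] | D=∅]
t=5: [S=[-4 :: 4] | E=∅ | C=[PRIM2(mul) :: (4 - -4) :: PRIM2(sub) :: ((if0 4 then 0 else 6) * ((λq. 3) 5)) :: PRIM2(add)] | D=∅]
t=6: [S=[-16] | E=∅ | C=[(4 - -4) :: PRIM2(sub) :: ((if0 4 then 0 else 6) * ((λq. 3) 5)) :: PRIM2(add)] | D=∅]
t=7: [S=[-16] | E=∅ | C=[4 :: -4 :: PRIM2(sub) :: PRIM2(sub) :: ((if0 4 then 0 else 6) * ((λq. 3) 5)) :: PRIM2(add)] | D=∅]
t=8: [S=[4 :: -16] | E=∅ | C=[-4 :: PRIM2(sub) :: PRIM2(sub) :: ((if0 4 then 0 else 6) * ((λq. 3) 5)) :: PRIM2(add)] | D=∅]
t=9: [S=[-4 :: 4 :: -16] | E=∅ | C=[PRIM2(sub) :: PRIM2(sub) :: ((if0 4 then 0 else 6) * ((λq. 3) 5)) :: PRIM2(add)] | D=∅]
t=10: [S=[8 :: -16] | E=∅ | C=[PRIM2(sub) :: ((if0 4 then 0 else 6) * ((λq. 3) 5)) :: PRIM2(add)] | D=∅]
t=11: [S=[-24] | E=∅ | C=[((if0 4 then 0 else 6) * ((λq. 3) 5)) :: PRIM2(add)] | D=∅]
t=12: [S=[-24] | E=∅ | C=[(if0 4 then 0 else 6) :: ((λq. 3) 5) :: PRIM2(mul) :: PRIM2(add)] | D=∅]
t=13: [S=[-24] | E=∅ | C=[4 :: SEL :: ((λq. 3) 5) :: PRIM2(mul) :: PRIM2(add)] | D=∅]
t=14: [S=[4 :: -24] | E=∅ | C=[SEL :: ((λq. 3) 5) :: PRIM2(mul) :: PRIM2(add)] | D=∅]
t=15: [S=[-24] | E=∅ | C=[6 :: ((λq. 3) 5) :: PRIM2(mul) :: PRIM2(add)] | D=∅]
t=16: [S=[6 :: -24] | E=∅ | C=[((λq. 3) 5) :: PRIM2(mul) :: PRIM2(add)] | D=∅]
t=17: [S=[6 :: -24] | E=∅ | C=[5 :: (λq. 3) :: AP :: PRIM2(mul) :: PRIM2(add)] | D=∅]
t=18: [S=[5 :: 6 :: -24] | E=∅ | C=[(λq. 3) :: AP :: PRIM2(mul) :: PRIM2(add)] | D=∅]
t=19: [S=[clo(λq. 3, ∅) :: 5 :: 6 :: -24] | E=∅ | C=[AP :: PRIM2(mul) :: PRIM2(add)] | D=∅]
t=20: [S=∅ | E={q↦5} | C=[3] | D=[([6 :: -24], ∅, [PRIM2(mul) :: PRIM2(add)])]]
t=21: [S=[3] | E={q↦5} | C=∅ | D=[([6 :: -24], ∅, [PRIM2(mul) :: PRIM2(add)])]]
t=22: [S=[3 :: 6 :: -24] | E=∅ | C=[PRIM2(mul) :: PRIM2(add)] | D=∅]
t=23: [S=[18 :: -24] | E=∅ | C=[PRIM2(add)] | D=∅]
t=24: [S=[-6] | E=∅ | C=∅ | D=∅]
→ final value -6

Answer: -6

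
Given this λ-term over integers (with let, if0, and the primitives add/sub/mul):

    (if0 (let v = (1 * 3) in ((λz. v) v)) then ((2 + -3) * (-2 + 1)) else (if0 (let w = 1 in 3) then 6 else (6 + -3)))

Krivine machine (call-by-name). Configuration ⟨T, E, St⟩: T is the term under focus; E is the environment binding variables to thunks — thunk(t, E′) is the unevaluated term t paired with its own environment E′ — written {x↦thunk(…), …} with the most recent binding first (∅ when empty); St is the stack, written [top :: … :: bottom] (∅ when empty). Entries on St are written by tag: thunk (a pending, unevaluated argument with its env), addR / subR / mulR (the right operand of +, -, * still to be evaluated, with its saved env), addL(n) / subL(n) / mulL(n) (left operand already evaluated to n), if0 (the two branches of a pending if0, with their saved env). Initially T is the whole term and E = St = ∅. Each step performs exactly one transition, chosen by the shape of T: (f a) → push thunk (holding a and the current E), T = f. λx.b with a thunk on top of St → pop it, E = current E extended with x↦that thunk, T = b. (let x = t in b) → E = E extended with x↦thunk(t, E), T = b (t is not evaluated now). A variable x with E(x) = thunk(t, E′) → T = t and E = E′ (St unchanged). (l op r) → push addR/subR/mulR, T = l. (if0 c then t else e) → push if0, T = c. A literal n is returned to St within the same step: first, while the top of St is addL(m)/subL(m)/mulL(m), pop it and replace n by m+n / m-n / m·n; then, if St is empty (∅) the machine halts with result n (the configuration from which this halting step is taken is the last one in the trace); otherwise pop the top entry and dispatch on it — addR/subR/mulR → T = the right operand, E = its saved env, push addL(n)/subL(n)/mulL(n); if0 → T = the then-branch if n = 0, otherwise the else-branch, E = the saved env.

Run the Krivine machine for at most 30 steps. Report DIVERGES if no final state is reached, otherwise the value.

[0] ⟨T=(if0 (let v = (1 * 3) in ((λz. v) v)) then ((2 + -3) * (-2 + 1)) else (if0 (let w = 1 in 3) then 6 else (6 + -3))); E=∅; St=∅⟩
[1] ⟨T=(let v = (1 * 3) in ((λz. v) v)); E=∅; St=[if0]⟩
[2] ⟨T=((λz. v) v); E={v↦thunk((1 * 3), ∅)}; St=[if0]⟩
[3] ⟨T=(λz. v); E={v↦thunk((1 * 3), ∅)}; St=[thunk :: if0]⟩
[4] ⟨T=v; E={z↦thunk(v, {v↦thunk((1 * 3), ∅)}), v↦thunk((1 * 3), ∅)}; St=[if0]⟩
[5] ⟨T=(1 * 3); E=∅; St=[if0]⟩
[6] ⟨T=1; E=∅; St=[mulR :: if0]⟩
[7] ⟨T=3; E=∅; St=[mulL(1) :: if0]⟩
[8] ⟨T=(if0 (let w = 1 in 3) then 6 else (6 + -3)); E=∅; St=∅⟩
[9] ⟨T=(let w = 1 in 3); E=∅; St=[if0]⟩
[10] ⟨T=3; E={w↦thunk(1, ∅)}; St=[if0]⟩
[11] ⟨T=(6 + -3); E=∅; St=∅⟩
[12] ⟨T=6; E=∅; St=[addR]⟩
[13] ⟨T=-3; E=∅; St=[addL(6)]⟩
→ final value 3

Answer: 3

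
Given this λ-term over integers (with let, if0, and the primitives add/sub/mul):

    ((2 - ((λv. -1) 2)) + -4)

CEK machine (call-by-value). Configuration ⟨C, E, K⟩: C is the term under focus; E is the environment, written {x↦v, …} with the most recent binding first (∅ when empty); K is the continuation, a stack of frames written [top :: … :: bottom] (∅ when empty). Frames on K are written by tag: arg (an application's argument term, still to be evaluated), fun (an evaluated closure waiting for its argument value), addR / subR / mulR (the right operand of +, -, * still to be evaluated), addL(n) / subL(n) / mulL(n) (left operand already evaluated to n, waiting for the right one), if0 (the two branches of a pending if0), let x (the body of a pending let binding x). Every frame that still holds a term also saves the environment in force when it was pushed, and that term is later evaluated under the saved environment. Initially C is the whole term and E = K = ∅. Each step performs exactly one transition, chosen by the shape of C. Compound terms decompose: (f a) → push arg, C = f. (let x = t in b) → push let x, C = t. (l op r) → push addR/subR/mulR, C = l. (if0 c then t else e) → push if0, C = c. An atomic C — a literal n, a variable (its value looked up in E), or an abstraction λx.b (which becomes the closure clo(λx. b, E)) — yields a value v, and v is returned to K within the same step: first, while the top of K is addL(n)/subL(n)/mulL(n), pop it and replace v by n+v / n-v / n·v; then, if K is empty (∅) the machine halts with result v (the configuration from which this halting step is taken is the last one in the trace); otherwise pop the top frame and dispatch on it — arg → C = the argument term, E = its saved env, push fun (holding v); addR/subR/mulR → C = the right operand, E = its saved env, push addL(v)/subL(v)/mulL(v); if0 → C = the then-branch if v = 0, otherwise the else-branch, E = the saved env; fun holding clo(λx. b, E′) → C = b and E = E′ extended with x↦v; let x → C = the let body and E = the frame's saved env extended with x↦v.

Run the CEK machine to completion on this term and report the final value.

0. ⟨C=((2 - ((λv. -1) 2)) + -4); E=∅; K=∅⟩
1. ⟨C=(2 - ((λv. -1) 2)); E=∅; K=[addR]⟩
2. ⟨C=2; E=∅; K=[subR :: addR]⟩
3. ⟨C=((λv. -1) 2); E=∅; K=[subL(2) :: addR]⟩
4. ⟨C=(λv. -1); E=∅; K=[arg :: subL(2) :: addR]⟩
5. ⟨C=2; E=∅; K=[fun :: subL(2) :: addR]⟩
6. ⟨C=-1; E={v↦2}; K=[subL(2) :: addR]⟩
7. ⟨C=-4; E=∅; K=[addL(3)]⟩
→ final value -1

Answer: -1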